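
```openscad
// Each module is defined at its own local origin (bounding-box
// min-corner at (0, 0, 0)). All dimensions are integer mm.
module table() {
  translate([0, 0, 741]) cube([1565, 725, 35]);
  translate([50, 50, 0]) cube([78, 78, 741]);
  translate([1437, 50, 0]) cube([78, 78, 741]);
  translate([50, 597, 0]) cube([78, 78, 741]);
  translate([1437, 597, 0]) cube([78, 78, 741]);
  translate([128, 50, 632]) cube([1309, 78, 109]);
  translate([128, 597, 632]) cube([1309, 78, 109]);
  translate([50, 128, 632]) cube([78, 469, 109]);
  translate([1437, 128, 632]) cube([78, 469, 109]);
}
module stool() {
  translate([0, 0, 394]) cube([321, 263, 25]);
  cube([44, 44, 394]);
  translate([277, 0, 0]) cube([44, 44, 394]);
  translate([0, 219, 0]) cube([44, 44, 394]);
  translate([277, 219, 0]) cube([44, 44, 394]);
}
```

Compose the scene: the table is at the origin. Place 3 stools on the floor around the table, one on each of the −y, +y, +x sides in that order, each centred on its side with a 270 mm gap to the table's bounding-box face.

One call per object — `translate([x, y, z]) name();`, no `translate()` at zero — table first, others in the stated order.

table();
translate([622, -533, 0]) stool();
translate([622, 995, 0]) stool();
translate([1835, 231, 0]) stool();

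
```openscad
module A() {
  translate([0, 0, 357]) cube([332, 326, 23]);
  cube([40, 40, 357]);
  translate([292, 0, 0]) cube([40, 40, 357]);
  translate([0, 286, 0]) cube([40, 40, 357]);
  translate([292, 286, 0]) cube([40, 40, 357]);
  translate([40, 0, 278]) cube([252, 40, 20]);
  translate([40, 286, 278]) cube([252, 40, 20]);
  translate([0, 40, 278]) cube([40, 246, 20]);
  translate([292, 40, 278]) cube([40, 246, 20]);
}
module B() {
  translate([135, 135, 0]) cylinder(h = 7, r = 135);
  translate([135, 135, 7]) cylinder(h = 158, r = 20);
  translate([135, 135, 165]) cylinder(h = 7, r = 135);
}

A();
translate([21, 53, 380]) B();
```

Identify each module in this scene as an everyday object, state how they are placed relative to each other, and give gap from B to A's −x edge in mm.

A is a stool. B is a spool. The spool is on top of the stool. The gap from the spool to the stool's −x edge is 21 mm.

The spool's min-x is at 21; the stool's min-x is 0; gap = 21 mm.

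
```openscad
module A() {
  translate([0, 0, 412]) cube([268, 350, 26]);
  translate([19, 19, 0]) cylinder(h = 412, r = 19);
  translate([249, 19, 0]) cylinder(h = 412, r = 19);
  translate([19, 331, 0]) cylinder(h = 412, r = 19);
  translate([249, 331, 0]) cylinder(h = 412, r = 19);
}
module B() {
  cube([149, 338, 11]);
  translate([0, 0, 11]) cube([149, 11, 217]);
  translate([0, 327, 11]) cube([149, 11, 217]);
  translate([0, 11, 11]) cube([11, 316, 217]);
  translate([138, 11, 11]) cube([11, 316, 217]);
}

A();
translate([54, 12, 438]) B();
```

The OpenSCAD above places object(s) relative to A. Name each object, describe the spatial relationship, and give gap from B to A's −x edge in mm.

The open box's min-x is at 54; the stool's min-x is 0; gap = 54 mm.

A is a stool. B is an open box. The open box is on top of the stool. The gap from the open box to the stool's −x edge is 54 mm.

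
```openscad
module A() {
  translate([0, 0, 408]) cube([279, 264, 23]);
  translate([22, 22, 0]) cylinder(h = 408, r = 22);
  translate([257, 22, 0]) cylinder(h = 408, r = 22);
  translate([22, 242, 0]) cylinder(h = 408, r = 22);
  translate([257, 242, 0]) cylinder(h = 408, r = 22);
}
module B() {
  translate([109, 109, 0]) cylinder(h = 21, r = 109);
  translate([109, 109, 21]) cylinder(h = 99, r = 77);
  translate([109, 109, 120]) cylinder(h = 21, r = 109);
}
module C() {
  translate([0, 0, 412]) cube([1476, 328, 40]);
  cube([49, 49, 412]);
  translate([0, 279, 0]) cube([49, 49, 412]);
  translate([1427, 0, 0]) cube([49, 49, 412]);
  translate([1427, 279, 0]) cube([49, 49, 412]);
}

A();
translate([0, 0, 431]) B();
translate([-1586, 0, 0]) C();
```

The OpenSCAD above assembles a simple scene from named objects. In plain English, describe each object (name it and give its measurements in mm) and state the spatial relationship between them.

A is a four-legged stool. The seat is 279×264 mm, 23 mm thick, top at z = 431 mm. It stands on four round legs, each 44 mm in diameter, from z = 0 to the seat underside, each leg's axis is inset half a diameter from the nearest pair of seat edges (so the leg's bounding box is flush with the corner).

B is a spool: two coaxial disc flanges of radius 109 mm and thickness 21 mm, joined by a core cylinder of radius 77 mm and height 99 mm. The lower flange rests on z = 0 and the three cylinders share a vertical axis.

C is a bench: a 1476×328 mm seat slab, 40 mm thick, top at z = 452 mm, on four 49×49 mm square legs flush with the seat corners and standing on z = 0.

The spool is on top of the stool. The bench is on the floor beside the stool on its −x side.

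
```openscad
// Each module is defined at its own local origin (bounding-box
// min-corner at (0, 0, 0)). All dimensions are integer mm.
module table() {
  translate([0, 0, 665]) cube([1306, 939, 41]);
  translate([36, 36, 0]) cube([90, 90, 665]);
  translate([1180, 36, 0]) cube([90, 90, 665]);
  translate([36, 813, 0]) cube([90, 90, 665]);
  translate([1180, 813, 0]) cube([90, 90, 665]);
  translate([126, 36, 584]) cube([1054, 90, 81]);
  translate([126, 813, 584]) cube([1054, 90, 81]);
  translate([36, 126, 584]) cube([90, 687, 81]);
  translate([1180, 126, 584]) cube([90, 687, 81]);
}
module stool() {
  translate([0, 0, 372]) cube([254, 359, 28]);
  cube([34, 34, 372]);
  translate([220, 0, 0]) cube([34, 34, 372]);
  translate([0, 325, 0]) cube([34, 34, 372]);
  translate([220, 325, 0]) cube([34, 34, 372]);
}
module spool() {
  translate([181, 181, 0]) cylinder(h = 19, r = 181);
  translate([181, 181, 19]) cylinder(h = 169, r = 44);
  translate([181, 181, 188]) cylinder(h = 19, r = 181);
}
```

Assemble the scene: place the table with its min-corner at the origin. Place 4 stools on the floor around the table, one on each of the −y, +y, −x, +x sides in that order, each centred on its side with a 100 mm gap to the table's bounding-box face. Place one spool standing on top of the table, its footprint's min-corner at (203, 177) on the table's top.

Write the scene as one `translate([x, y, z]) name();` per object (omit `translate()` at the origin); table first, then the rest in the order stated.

table();
translate([526, -459, 0]) stool();
translate([526, 1039, 0]) stool();
translate([-354, 290, 0]) stool();
translate([1406, 290, 0]) stool();
translate([203, 177, 706]) spool();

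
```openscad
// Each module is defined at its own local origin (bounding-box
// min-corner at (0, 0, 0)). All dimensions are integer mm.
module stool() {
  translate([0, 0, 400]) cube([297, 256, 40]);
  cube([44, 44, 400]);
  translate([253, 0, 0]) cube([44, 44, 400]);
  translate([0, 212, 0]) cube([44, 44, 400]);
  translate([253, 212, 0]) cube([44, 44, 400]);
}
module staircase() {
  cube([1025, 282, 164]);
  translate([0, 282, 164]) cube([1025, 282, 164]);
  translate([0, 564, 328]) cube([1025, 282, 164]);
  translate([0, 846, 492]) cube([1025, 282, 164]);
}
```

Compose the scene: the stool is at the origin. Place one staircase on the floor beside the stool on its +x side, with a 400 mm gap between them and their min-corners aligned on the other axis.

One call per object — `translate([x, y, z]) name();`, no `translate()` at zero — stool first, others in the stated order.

stool();
translate([697, 0, 0]) staircase();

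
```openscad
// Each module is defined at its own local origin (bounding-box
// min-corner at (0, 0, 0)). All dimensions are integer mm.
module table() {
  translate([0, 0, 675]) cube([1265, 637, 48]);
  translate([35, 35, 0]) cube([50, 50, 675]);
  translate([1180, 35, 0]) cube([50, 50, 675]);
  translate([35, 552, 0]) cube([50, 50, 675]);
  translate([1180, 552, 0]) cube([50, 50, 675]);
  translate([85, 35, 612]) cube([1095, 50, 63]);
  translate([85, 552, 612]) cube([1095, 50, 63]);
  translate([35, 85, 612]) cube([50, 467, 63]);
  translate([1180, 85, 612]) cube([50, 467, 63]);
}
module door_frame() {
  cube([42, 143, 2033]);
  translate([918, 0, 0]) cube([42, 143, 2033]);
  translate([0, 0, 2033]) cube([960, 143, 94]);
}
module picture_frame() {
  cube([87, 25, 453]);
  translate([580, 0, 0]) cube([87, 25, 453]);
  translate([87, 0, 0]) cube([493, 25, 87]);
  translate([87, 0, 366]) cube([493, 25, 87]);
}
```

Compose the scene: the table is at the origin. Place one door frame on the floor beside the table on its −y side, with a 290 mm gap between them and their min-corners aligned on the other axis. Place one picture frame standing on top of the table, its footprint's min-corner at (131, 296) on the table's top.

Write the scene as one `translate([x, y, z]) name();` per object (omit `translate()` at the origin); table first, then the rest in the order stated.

table();
translate([0, -433, 0]) door_frame();
translate([131, 296, 723]) picture_frame();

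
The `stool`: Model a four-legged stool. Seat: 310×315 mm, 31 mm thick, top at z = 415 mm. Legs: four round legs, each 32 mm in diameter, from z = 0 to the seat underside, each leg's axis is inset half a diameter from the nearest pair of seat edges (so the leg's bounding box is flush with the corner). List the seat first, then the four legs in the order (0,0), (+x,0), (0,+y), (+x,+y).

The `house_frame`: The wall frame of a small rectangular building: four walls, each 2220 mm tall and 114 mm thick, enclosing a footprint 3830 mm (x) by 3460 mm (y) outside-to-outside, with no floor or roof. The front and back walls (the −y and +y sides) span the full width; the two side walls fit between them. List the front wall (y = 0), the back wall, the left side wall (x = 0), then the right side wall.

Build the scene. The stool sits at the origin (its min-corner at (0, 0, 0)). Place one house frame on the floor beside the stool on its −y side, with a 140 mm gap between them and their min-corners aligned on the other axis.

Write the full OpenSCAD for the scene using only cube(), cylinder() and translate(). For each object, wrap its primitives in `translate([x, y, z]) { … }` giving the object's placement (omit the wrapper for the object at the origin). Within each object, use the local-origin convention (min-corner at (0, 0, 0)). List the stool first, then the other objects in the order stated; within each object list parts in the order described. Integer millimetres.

translate([0, 0, 384]) cube([310, 315, 31]);
translate([16, 16, 0]) cylinder(h = 384, r = 16);
translate([294, 16, 0]) cylinder(h = 384, r = 16);
translate([16, 299, 0]) cylinder(h = 384, r = 16);
translate([294, 299, 0]) cylinder(h = 384, r = 16);
translate([0, -3600, 0]) {
  cube([3830, 114, 2220]);
  translate([0, 3346, 0]) cube([3830, 114, 2220]);
  translate([0, 114, 0]) cube([114, 3232, 2220]);
  translate([3716, 114, 0]) cube([114, 3232, 2220]);
}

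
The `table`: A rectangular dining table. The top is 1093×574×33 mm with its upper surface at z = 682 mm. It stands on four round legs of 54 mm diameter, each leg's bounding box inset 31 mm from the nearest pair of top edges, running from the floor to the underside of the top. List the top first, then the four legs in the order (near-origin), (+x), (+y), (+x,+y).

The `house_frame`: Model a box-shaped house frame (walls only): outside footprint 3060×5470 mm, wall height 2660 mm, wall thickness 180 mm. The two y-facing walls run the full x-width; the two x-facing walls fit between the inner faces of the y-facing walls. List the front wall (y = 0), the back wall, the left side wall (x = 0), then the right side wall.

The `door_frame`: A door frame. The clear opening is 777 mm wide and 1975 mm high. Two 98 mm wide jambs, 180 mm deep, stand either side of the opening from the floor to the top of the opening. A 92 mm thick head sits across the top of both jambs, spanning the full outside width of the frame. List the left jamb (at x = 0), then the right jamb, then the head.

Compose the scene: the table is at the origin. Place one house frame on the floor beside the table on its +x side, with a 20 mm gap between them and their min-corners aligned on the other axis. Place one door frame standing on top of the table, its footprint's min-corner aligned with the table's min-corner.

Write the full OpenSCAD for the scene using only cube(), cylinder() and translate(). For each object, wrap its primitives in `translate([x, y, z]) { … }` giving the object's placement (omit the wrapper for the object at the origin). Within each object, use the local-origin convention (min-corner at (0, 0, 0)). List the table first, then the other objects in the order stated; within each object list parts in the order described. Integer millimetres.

translate([0, 0, 649]) cube([1093, 574, 33]);
translate([58, 58, 0]) cylinder(h = 649, r = 27);
translate([1035, 58, 0]) cylinder(h = 649, r = 27);
translate([58, 516, 0]) cylinder(h = 649, r = 27);
translate([1035, 516, 0]) cylinder(h = 649, r = 27);
translate([1113, 0, 0]) {
  cube([3060, 180, 2660]);
  translate([0, 5290, 0]) cube([3060, 180, 2660]);
  translate([0, 180, 0]) cube([180, 5110, 2660]);
  translate([2880, 180, 0]) cube([180, 5110, 2660]);
}
translate([0, 0, 682]) {
  cube([98, 180, 1975]);
  translate([875, 0, 0]) cube([98, 180, 1975]);
  translate([0, 0, 1975]) cube([973, 180, 92]);
}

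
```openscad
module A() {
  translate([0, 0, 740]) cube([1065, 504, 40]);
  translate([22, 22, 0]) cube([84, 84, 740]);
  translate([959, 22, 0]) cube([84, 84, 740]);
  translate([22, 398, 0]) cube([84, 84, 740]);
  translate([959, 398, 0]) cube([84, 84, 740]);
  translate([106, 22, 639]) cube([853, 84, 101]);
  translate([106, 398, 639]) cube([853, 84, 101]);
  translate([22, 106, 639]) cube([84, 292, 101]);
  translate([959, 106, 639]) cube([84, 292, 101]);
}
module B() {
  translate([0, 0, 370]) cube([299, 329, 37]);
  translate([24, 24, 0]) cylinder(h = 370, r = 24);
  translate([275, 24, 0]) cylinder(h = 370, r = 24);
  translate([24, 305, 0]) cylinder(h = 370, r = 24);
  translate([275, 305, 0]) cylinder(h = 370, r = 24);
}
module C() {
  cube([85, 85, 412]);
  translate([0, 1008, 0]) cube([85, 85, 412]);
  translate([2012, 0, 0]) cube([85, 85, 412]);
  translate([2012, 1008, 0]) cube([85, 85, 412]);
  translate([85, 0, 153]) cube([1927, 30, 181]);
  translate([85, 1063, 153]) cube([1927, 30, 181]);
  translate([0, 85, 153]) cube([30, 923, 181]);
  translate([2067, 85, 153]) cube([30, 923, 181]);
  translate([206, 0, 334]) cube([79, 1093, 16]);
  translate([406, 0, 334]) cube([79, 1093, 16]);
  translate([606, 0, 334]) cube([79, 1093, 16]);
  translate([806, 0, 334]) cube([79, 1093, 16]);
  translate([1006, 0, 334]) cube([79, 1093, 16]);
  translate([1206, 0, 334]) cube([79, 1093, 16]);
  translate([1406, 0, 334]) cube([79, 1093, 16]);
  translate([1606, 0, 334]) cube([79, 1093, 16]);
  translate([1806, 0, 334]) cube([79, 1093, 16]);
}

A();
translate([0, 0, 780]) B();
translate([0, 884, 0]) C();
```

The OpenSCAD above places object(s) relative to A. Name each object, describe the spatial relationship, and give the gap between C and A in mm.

A is a table. B is a stool. C is a bed frame. The stool is on top of the table. The bed frame is on the floor beside the table on its +y side. The gap between the bed frame and the table is 380 mm.

The bed frame's nearest face is 380 mm from the table's +y face.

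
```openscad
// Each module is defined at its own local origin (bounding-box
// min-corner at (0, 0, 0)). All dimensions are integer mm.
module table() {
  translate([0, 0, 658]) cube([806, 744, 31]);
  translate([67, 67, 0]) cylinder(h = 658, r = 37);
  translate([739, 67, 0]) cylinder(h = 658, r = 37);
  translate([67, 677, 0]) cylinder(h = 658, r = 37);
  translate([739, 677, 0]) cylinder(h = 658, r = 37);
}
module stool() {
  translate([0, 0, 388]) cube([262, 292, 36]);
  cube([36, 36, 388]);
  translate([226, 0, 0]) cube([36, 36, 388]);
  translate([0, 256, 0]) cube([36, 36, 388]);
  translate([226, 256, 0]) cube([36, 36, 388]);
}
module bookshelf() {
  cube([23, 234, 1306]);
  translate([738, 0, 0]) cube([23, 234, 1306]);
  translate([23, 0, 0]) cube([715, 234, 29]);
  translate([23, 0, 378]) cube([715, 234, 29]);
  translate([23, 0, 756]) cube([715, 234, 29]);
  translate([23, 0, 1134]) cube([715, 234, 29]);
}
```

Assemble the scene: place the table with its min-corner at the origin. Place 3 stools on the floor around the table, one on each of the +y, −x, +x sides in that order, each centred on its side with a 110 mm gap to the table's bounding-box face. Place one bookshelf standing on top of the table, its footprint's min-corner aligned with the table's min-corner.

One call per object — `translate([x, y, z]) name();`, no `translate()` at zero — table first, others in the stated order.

table();
translate([272, 854, 0]) stool();
translate([-372, 226, 0]) stool();
translate([916, 226, 0]) stool();
translate([0, 0, 689]) bookshelf();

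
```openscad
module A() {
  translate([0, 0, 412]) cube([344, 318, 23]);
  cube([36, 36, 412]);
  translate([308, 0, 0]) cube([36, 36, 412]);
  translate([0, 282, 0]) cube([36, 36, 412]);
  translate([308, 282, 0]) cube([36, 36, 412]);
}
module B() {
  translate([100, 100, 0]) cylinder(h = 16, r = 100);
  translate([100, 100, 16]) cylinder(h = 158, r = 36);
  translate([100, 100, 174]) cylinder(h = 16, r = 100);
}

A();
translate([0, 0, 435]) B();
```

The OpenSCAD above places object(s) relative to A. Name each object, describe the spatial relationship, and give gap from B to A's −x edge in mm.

A is a stool. B is a spool. The spool is on top of the stool. The gap from the spool to the stool's −x edge is 0 mm.

The spool's min-x is at 0; the stool's min-x is 0; gap = 0 mm.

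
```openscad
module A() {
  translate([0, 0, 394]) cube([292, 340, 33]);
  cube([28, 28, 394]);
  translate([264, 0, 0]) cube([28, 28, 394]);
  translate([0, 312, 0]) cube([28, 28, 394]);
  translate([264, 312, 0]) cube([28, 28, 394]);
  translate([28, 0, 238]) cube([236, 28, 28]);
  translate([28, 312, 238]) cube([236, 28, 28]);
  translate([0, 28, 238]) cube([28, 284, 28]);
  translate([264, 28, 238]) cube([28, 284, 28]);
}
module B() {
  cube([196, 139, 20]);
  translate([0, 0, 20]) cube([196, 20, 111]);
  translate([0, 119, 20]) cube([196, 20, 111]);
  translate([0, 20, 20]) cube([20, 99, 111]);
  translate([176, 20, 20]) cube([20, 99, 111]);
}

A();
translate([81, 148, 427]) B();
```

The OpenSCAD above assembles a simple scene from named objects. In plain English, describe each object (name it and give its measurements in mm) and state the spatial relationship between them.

A is a simple wooden stool: a rectangular seat 292 mm (x) by 340 mm (y), 33 mm thick, top face at z = 427 mm, on four square legs, each 28×28 mm in cross-section. The legs rest on z = 0, each flush with a corner of the seat. Four stretchers, 28 mm wide and 28 mm tall, connect adjacent legs with their undersides at z = 238 mm, each running between the inner faces of the legs it joins and aligned with the legs' outer faces on the other axis.

B is an open storage box with external size 196×139×131 mm and wall thickness 20 mm (the base is also 20 mm thick). The base covers the whole footprint; the four walls stand on the base, with the y-facing walls full-width and the x-facing walls fitting between their inner faces.

The open box is on top of the stool.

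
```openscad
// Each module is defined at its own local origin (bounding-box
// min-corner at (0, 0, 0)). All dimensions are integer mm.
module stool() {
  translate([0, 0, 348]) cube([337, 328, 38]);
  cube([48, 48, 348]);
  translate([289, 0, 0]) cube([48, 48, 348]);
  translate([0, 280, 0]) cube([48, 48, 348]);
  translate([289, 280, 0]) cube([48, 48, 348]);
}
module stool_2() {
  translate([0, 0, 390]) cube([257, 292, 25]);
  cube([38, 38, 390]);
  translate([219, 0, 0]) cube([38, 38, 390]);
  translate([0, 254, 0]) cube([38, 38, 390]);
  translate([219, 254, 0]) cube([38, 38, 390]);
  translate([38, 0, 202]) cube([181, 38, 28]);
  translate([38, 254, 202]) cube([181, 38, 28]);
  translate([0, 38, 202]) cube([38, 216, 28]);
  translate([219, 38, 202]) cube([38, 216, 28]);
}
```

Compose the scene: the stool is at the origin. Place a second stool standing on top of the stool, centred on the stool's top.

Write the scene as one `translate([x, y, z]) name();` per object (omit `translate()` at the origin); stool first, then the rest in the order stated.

stool();
translate([40, 18, 386]) stool_2();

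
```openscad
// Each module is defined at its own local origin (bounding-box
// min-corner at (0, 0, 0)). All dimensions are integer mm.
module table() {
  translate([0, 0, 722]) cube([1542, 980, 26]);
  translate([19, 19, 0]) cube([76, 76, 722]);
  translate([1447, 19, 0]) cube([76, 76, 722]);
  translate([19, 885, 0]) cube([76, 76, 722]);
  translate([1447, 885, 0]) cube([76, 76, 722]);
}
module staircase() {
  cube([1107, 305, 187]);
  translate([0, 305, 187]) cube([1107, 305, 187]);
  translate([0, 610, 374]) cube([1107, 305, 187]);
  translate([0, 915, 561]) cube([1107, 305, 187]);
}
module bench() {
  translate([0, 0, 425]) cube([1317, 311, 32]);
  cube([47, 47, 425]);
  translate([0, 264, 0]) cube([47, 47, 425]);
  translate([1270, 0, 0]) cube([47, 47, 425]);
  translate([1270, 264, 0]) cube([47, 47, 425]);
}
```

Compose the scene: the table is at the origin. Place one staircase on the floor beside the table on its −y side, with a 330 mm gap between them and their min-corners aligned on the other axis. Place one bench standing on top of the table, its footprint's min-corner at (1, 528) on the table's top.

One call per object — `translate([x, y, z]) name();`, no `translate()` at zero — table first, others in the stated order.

table();
translate([0, -1550, 0]) staircase();
translate([1, 528, 748]) bench();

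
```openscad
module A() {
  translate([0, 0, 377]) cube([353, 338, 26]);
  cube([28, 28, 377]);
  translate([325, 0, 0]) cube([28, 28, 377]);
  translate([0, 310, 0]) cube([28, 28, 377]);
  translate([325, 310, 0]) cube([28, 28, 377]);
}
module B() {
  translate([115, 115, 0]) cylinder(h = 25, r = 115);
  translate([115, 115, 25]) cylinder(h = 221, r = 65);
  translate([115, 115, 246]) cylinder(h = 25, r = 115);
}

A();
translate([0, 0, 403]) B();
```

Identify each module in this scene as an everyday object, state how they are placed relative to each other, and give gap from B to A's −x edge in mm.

The spool's min-x is at 0; the stool's min-x is 0; gap = 0 mm.

A is a stool. B is a spool. The spool is on top of the stool. The gap from the spool to the stool's −x edge is 0 mm.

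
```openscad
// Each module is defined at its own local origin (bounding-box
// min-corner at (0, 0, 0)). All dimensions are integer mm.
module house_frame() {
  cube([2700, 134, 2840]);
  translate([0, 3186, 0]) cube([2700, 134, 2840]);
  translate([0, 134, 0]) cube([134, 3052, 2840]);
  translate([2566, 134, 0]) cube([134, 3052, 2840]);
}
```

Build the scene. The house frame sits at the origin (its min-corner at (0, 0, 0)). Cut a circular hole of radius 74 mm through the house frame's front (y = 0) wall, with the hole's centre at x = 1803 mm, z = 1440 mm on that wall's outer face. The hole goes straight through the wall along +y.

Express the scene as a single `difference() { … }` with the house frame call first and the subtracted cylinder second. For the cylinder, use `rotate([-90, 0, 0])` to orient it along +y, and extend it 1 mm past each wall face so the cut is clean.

difference() {
  house_frame();
  translate([1803, -1, 1440]) rotate([-90, 0, 0]) cylinder(h = 136, r = 74);
}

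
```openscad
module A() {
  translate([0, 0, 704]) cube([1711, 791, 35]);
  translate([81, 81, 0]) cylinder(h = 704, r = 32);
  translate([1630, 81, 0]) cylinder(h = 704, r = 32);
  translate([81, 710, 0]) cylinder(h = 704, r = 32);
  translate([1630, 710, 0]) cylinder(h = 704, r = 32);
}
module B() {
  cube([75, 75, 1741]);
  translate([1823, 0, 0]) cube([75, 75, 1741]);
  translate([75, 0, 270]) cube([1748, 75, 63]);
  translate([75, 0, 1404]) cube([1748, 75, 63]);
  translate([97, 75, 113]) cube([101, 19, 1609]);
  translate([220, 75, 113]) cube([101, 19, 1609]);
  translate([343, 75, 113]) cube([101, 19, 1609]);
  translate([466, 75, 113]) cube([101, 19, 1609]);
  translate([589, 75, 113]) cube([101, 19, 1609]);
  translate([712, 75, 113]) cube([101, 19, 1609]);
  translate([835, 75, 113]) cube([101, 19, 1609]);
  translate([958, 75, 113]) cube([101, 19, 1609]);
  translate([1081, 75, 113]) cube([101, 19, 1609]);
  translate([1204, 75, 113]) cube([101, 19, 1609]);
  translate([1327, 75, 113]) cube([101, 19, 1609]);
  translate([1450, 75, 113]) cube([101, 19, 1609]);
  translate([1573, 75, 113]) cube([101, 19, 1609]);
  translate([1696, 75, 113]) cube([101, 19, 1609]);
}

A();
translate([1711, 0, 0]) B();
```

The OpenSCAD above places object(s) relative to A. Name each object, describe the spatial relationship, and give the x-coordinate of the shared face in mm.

The table's +x face and the fence section's −x face are both at x = 1711 mm.

A is a table. B is a fence section. The fence section is against the table's +x side, with their −y faces flush. The x-coordinate of the shared face is 1711 mm.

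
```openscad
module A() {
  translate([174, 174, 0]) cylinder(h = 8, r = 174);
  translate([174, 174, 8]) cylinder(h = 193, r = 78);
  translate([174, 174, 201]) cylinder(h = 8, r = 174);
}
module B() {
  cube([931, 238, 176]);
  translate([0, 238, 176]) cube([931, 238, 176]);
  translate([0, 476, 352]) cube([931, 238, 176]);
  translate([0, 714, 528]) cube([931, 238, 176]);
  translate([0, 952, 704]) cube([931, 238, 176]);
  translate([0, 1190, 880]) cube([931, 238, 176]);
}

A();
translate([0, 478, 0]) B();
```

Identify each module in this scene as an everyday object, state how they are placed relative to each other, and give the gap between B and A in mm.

A is a spool. B is a staircase. The staircase is on the floor beside the spool on its +y side. The gap between the staircase and the spool is 130 mm.

The staircase's nearest face is 130 mm from the spool's +y face.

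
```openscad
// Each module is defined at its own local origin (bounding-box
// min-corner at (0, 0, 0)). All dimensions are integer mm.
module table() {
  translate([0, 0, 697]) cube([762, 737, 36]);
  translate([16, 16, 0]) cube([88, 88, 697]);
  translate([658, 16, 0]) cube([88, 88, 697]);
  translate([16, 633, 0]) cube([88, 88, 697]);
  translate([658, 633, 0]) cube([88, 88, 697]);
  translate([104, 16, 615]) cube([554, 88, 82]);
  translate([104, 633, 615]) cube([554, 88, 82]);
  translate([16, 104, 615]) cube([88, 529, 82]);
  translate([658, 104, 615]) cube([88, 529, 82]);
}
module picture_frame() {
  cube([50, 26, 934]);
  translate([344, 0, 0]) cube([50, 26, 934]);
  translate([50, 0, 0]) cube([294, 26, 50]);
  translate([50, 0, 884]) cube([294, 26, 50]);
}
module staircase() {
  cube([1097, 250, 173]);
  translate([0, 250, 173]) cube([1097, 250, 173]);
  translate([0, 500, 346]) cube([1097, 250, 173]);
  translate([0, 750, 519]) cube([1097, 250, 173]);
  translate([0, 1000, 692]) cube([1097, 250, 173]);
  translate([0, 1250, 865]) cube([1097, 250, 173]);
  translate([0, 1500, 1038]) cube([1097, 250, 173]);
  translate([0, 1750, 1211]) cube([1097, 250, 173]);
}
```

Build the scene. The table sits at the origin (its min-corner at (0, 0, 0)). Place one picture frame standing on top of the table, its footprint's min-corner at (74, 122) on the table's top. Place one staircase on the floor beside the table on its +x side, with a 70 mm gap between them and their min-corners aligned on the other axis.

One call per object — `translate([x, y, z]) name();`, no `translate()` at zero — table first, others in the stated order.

table();
translate([74, 122, 733]) picture_frame();
translate([832, 0, 0]) staircase();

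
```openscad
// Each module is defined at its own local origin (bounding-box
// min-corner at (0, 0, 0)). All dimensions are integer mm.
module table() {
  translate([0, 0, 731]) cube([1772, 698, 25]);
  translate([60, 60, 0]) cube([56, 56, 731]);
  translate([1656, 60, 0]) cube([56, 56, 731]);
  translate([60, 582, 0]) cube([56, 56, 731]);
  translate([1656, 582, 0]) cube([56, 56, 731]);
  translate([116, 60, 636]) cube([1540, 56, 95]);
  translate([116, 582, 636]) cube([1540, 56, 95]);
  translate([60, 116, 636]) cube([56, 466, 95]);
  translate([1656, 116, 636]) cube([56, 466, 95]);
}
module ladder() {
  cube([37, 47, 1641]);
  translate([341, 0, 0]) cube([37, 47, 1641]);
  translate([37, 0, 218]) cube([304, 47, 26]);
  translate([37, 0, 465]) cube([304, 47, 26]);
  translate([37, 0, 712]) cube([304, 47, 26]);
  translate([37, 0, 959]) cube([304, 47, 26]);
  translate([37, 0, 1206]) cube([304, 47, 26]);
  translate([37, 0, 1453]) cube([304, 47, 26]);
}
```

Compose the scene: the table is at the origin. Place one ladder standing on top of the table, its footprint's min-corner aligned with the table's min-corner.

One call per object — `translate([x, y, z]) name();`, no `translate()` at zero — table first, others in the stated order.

table();
translate([0, 0, 756]) ladder();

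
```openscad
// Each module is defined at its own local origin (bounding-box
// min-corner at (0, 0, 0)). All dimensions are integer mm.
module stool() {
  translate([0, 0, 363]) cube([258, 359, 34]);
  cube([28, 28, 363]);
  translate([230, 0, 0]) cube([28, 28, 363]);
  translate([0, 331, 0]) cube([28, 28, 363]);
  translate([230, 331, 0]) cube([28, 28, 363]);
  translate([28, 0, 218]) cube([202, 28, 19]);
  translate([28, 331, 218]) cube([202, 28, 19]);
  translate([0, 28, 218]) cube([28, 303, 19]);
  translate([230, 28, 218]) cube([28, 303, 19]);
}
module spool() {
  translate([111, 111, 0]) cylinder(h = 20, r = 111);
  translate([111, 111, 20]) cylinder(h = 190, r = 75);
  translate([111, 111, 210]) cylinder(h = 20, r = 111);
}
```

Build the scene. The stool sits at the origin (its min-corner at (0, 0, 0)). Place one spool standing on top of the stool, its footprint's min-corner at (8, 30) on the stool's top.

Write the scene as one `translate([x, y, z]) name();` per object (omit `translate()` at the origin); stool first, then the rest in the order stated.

stool();
translate([8, 30, 397]) spool();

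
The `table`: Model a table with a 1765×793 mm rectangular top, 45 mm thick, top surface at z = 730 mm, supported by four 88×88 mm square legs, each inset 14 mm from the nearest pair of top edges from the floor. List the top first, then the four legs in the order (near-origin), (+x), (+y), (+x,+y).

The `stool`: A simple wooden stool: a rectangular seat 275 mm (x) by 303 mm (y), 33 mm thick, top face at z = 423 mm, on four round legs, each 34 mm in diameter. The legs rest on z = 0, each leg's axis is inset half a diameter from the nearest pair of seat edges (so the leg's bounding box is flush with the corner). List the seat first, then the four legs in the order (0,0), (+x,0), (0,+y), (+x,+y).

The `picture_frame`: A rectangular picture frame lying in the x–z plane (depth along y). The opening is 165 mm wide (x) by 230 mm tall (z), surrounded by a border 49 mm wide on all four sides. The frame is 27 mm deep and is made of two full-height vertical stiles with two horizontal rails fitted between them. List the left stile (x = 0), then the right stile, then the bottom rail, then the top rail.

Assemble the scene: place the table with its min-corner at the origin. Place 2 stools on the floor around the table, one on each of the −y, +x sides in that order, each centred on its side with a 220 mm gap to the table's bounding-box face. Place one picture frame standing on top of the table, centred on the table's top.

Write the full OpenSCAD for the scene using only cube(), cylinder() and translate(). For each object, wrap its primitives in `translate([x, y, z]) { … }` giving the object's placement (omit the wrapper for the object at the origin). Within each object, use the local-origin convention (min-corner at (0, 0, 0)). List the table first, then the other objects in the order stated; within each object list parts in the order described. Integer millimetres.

translate([0, 0, 685]) cube([1765, 793, 45]);
translate([14, 14, 0]) cube([88, 88, 685]);
translate([1663, 14, 0]) cube([88, 88, 685]);
translate([14, 691, 0]) cube([88, 88, 685]);
translate([1663, 691, 0]) cube([88, 88, 685]);
translate([745, -523, 0]) {
  translate([0, 0, 390]) cube([275, 303, 33]);
  translate([17, 17, 0]) cylinder(h = 390, r = 17);
  translate([258, 17, 0]) cylinder(h = 390, r = 17);
  translate([17, 286, 0]) cylinder(h = 390, r = 17);
  translate([258, 286, 0]) cylinder(h = 390, r = 17);
}
translate([1985, 245, 0]) {
  translate([0, 0, 390]) cube([275, 303, 33]);
  translate([17, 17, 0]) cylinder(h = 390, r = 17);
  translate([258, 17, 0]) cylinder(h = 390, r = 17);
  translate([17, 286, 0]) cylinder(h = 390, r = 17);
  translate([258, 286, 0]) cylinder(h = 390, r = 17);
}
translate([751, 383, 730]) {
  cube([49, 27, 328]);
  translate([214, 0, 0]) cube([49, 27, 328]);
  translate([49, 0, 0]) cube([165, 27, 49]);
  translate([49, 0, 279]) cube([165, 27, 49]);
}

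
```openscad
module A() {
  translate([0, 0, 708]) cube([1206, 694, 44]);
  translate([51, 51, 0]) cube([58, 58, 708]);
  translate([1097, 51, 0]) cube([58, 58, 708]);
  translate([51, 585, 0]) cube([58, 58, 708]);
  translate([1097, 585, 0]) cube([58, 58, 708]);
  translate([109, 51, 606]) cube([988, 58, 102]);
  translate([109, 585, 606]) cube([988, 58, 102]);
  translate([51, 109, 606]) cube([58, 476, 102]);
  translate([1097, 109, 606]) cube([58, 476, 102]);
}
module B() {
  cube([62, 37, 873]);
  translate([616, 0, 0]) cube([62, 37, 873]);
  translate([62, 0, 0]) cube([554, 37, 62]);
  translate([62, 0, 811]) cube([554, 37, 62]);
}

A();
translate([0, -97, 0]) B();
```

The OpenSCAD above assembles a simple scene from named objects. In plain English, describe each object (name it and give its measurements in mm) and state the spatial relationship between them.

A is a table: top 1206 mm (x) × 694 mm (y), 44 mm thick, upper face at z = 752 mm, on four 58×58 mm square legs, each inset 51 mm from the nearest pair of top edges, running from z = 0 to the bottom of the top. Four apron rails, 58 mm thick and 102 mm tall, run between adjacent legs with their top edges flush with the underside of the top and their outer faces flush with the legs' outer faces.

B is a rectangular picture frame lying in the x–z plane (depth along y). The opening is 554 mm wide (x) by 749 mm tall (z), surrounded by a border 62 mm wide on all four sides. The frame is 37 mm deep and is made of two full-height vertical stiles with two horizontal rails fitted between them.

The picture frame is on the floor beside the table on its −y side.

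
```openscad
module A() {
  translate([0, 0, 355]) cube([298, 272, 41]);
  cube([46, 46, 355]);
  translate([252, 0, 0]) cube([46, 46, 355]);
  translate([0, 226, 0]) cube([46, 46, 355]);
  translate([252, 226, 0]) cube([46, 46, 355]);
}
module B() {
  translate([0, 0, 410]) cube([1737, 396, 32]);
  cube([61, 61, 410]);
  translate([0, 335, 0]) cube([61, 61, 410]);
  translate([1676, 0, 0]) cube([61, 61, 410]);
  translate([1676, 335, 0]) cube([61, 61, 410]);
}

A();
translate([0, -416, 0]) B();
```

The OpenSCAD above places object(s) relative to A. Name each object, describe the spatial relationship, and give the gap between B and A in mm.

A is a stool. B is a bench. The bench is on the floor beside the stool on its −y side. The gap between the bench and the stool is 20 mm.

The bench's nearest face is 20 mm from the stool's −y face.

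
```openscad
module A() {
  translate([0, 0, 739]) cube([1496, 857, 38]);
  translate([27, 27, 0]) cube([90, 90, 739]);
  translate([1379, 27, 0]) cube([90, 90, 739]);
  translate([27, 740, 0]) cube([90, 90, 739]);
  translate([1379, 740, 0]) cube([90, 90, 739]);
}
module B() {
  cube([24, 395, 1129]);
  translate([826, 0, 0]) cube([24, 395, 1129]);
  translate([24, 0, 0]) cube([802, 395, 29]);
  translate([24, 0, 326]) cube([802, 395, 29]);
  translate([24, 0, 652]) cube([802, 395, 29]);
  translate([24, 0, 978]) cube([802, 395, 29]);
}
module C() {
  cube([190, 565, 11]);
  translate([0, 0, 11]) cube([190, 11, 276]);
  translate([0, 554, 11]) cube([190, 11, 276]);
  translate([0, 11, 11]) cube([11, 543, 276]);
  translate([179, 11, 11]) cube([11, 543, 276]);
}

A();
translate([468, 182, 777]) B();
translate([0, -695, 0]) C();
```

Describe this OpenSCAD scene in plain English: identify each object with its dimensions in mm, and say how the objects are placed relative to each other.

A is a table with a 1496×857 mm rectangular top, 38 mm thick, top surface at z = 777 mm, supported by four 90×90 mm square legs, each inset 27 mm from the nearest pair of top edges, running from the floor.

B is a bookshelf 850 mm wide overall, 395 mm deep and 1129 mm tall. The two sides are 24 mm thick vertical panels. 4 horizontal shelves of 29 mm thickness span between the inner faces of the sides; the lowest shelf sits on the floor and shelves are stacked with a clear vertical gap of 297 mm between each pair.

C is an open storage box with external size 190×565×287 mm and wall thickness 11 mm (the base is also 11 mm thick). The base covers the whole footprint; the four walls stand on the base, with the y-facing walls full-width and the x-facing walls fitting between their inner faces.

The bookshelf is on top of the table. The open box is on the floor beside the table on its −y side.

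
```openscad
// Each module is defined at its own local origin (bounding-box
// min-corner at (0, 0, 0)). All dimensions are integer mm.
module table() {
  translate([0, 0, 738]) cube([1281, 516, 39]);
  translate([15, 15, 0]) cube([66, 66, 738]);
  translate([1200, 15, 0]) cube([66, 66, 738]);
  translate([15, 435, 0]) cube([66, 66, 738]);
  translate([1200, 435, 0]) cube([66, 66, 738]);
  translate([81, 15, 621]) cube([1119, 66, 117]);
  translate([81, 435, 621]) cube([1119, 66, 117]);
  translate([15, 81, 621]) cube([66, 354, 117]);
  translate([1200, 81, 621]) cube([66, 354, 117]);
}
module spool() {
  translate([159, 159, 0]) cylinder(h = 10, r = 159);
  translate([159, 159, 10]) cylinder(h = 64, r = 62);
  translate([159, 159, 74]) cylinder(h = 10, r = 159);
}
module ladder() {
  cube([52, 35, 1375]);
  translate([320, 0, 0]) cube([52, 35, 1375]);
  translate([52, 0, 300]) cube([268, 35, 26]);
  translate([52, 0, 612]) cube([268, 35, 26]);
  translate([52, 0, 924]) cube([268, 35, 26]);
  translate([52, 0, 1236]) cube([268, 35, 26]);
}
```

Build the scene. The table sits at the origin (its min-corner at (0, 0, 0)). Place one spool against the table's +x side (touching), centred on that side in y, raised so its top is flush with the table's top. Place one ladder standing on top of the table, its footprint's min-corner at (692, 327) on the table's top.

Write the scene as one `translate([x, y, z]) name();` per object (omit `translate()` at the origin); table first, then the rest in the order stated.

table();
translate([1281, 99, 693]) spool();
translate([692, 327, 777]) ladder();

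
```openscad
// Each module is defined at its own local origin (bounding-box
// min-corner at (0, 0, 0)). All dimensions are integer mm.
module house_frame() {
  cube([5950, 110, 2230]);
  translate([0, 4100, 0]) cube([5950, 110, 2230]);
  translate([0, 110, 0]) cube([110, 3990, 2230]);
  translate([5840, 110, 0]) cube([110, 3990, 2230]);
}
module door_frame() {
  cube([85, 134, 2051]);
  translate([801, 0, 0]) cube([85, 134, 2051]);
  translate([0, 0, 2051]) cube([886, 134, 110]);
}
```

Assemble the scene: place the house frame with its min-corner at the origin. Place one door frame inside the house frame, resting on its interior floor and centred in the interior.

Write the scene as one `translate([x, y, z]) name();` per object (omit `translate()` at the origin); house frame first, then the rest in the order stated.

house_frame();
translate([2532, 2038, 0]) door_frame();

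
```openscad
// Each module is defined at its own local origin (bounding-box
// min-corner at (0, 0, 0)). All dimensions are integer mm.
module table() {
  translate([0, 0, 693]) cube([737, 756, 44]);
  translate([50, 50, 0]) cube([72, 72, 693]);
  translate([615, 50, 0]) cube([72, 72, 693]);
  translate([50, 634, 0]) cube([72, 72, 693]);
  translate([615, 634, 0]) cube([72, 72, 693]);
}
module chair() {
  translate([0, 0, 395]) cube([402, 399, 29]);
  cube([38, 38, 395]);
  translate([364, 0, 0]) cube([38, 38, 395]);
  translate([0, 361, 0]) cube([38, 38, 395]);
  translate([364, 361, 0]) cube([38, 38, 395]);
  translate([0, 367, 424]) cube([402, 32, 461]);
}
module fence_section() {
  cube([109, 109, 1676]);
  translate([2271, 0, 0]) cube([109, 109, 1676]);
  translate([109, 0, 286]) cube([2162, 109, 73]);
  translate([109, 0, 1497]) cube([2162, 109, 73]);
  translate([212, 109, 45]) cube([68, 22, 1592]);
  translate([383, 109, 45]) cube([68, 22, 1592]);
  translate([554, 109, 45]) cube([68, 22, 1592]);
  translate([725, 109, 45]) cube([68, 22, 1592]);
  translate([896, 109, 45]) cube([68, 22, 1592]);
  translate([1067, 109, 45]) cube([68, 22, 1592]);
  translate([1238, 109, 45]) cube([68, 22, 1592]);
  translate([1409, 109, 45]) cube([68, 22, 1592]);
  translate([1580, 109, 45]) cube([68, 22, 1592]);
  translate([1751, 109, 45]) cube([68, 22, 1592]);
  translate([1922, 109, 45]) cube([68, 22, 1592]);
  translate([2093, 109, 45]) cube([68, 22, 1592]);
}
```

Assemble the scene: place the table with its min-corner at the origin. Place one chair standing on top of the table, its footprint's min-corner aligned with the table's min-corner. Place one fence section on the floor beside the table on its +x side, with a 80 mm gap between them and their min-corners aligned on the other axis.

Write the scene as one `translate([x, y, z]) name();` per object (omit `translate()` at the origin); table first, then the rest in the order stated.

table();
translate([0, 0, 737]) chair();
translate([817, 0, 0]) fence_section();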